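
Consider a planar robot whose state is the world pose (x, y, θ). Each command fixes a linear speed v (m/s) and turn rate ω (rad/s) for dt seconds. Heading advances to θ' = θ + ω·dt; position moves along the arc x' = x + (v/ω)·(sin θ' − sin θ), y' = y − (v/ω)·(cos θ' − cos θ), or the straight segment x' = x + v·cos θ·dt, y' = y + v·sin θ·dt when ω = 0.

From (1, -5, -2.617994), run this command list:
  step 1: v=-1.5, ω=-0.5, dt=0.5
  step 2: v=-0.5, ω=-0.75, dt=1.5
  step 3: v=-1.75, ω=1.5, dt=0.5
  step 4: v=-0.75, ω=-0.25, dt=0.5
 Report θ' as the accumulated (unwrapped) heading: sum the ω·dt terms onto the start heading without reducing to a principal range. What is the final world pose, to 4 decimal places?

step 1: θ'=-2.8680 (R=3.0000) → pose (1.6894, -4.7097, -2.8680)
step 2: θ'=-3.9930 (R=0.6667) → pose (2.3710, -4.9122, -3.9930)
step 3: θ'=-3.2430 (R=-1.1667) → pose (3.1305, -5.3042, -3.2430)
step 4: θ'=-3.3680 (R=3.0000) → pose (3.5002, -5.3653, -3.3680)

(3.5002, -5.3653, -3.3680)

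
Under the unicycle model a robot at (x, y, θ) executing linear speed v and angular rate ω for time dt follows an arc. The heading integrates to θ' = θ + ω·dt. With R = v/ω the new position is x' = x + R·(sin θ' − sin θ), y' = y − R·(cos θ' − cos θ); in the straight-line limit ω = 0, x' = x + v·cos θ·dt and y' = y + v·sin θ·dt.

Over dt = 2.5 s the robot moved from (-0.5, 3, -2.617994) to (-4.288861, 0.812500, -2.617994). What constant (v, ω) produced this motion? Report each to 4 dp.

v = 1.7500, ω = 0.0000

Δθ = -2.617994 − -2.617994 = 0.000000
ω = Δθ/dt = 0.000000/2.5 = 0.0000
ω = 0 → v = (Δx·cos θ + Δy·sin θ)/dt = 1.7500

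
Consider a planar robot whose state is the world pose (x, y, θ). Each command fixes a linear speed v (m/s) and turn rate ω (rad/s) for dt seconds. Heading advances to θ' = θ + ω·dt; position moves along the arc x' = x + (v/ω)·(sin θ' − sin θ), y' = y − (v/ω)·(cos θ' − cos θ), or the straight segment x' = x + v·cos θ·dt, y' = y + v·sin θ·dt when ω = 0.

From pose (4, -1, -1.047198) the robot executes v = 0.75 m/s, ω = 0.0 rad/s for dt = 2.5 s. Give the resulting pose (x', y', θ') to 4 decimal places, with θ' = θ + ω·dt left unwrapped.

θ' = -1.0472 + 0.0·2.5 = -1.0472
ω = 0 → straight: x' = 4 + 0.75·cos(-1.0472)·2.5 = 4.9375
y' = -1 + 0.75·sin(-1.0472)·2.5 = -2.6238

(4.9375, -2.6238, -1.0472)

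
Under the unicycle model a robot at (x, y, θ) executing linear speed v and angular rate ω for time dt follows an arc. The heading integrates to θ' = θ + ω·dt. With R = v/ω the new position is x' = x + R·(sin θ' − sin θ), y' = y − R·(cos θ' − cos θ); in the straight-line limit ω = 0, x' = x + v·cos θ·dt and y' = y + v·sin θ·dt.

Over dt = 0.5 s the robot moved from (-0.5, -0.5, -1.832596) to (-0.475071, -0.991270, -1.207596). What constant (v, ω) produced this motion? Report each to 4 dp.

Δθ = -1.207596 − -1.832596 = 0.625000
ω = Δθ/dt = 0.625000/0.5 = 1.2500
R = −Δy/(cos θ' − cos θ) = 0.8000
v = R·ω = 0.8000·1.2500 = 1.0000

v = 1.0000, ω = 1.2500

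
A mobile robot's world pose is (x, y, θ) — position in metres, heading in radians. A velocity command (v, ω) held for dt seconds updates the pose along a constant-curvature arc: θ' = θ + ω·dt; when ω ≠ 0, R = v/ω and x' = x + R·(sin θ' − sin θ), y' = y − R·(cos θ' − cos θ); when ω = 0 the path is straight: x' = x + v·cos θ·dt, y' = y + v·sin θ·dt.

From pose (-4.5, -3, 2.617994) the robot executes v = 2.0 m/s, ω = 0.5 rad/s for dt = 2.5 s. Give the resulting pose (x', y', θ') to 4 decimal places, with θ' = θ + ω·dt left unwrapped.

(-9.1567, -3.4738, 3.8680)

θ' = 2.6180 + 0.5·2.5 = 3.8680
R = v/ω = 2.0/0.5 = 4.0000
x' = -4.5 + 4.0000·(sin 3.8680 − sin 2.6180) = -9.1567
y' = -3 − 4.0000·(cos 3.8680 − cos 2.6180) = -3.4738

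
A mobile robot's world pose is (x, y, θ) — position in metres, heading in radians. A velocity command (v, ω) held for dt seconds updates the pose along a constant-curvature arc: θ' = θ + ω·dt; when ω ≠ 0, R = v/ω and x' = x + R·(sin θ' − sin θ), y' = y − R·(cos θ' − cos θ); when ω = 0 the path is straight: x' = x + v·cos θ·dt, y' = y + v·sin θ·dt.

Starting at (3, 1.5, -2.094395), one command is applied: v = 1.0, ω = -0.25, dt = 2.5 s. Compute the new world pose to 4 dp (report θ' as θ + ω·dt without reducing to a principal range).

θ' = -2.0944 + -0.25·2.5 = -2.7194
R = v/ω = 1.0/-0.25 = -4.0000
x' = 3 + -4.0000·(sin -2.7194 − sin -2.0944) = 1.1750
y' = 1.5 − -4.0000·(cos -2.7194 − cos -2.0944) = -0.1488

(1.1750, -0.1488, -2.7194)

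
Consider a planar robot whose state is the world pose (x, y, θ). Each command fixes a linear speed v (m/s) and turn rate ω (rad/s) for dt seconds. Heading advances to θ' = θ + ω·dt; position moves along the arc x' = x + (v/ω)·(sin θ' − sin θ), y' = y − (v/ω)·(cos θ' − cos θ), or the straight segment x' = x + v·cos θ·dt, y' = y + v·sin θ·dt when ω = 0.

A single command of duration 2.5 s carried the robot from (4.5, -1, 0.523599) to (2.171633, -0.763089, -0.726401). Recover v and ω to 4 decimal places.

Δθ = -0.726401 − 0.523599 = -1.250000
ω = Δθ/dt = -1.250000/2.5 = -0.5000
R = Δx/(sin θ' − sin θ) = 2.0000
v = R·ω = 2.0000·-0.5000 = -1.0000

v = -1.0000, ω = -0.5000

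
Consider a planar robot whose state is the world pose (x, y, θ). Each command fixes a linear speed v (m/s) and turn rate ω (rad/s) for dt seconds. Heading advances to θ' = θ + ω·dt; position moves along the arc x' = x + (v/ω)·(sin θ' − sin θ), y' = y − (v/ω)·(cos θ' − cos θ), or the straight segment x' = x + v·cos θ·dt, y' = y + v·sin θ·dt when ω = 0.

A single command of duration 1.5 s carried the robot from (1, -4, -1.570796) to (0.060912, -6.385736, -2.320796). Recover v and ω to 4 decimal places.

v = 1.7500, ω = -0.5000

Δθ = -2.320796 − -1.570796 = -0.750000
ω = Δθ/dt = -0.750000/1.5 = -0.5000
R = −Δy/(cos θ' − cos θ) = -3.5000
v = R·ω = -3.5000·-0.5000 = 1.7500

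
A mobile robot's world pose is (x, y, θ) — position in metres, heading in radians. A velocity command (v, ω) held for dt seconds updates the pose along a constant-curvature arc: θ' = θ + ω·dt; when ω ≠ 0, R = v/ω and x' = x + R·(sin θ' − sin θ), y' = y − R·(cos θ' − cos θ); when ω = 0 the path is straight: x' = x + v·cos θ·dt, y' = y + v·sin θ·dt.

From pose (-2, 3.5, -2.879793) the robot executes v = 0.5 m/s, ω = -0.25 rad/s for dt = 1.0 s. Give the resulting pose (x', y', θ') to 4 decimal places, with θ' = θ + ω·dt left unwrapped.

θ' = -2.8798 + -0.25·1.0 = -3.1298
R = v/ω = 0.5/-0.25 = -2.0000
x' = -2 + -2.0000·(sin -3.1298 − sin -2.8798) = -2.4940
y' = 3.5 − -2.0000·(cos -3.1298 − cos -2.8798) = 3.4320

(-2.4940, 3.4320, -3.1298)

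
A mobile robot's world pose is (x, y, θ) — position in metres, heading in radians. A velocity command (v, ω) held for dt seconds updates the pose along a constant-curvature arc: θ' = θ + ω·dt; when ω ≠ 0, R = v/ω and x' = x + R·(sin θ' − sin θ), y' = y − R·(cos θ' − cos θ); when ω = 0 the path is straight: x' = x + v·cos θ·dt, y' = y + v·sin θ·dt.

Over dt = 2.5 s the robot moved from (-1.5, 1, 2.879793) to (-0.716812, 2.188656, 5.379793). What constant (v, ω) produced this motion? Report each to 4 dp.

v = -0.7500, ω = 1.0000

Δθ = 5.379793 − 2.879793 = 2.500000
ω = Δθ/dt = 2.500000/2.5 = 1.0000
R = −Δy/(cos θ' − cos θ) = -0.7500
v = R·ω = -0.7500·1.0000 = -0.7500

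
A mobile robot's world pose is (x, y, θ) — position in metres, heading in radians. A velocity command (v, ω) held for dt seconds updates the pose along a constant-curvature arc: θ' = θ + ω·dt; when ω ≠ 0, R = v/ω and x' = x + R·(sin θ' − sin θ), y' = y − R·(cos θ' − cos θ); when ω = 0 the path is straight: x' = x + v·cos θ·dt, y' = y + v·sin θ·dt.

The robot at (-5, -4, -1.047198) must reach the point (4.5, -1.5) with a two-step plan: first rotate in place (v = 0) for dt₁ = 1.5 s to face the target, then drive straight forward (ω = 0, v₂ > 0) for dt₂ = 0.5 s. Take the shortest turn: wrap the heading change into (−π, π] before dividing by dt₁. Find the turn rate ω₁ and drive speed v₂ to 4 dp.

heading to target = atan2(-1.5−-4, 4.5−-5) = 0.2573
Δθ = wrap(0.2573 − -1.0472) = 1.3045; ω₁ = Δθ/dt₁ = 0.8697
distance = √((4.5−-5)² + (-1.5−-4)²) = 9.8234; v₂ = distance/dt₂ = 19.6469

ω₁ = 0.8697, v₂ = 19.6469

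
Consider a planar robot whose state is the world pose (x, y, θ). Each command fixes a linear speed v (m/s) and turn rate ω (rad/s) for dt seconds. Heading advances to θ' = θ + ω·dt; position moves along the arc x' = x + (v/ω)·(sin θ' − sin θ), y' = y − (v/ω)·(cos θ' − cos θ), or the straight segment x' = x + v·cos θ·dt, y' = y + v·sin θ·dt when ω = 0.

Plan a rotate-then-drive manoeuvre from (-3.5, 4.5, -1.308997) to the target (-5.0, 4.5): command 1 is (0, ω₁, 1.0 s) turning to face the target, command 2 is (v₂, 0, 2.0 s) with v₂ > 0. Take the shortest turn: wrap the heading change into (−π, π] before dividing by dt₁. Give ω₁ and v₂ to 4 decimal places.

heading to target = atan2(4.5−4.5, -5−-3.5) = 3.1416
Δθ = wrap(3.1416 − -1.3090) = -1.8326; ω₁ = Δθ/dt₁ = -1.8326
distance = √((-5−-3.5)² + (4.5−4.5)²) = 1.5000; v₂ = distance/dt₂ = 0.7500

ω₁ = -1.8326, v₂ = 0.7500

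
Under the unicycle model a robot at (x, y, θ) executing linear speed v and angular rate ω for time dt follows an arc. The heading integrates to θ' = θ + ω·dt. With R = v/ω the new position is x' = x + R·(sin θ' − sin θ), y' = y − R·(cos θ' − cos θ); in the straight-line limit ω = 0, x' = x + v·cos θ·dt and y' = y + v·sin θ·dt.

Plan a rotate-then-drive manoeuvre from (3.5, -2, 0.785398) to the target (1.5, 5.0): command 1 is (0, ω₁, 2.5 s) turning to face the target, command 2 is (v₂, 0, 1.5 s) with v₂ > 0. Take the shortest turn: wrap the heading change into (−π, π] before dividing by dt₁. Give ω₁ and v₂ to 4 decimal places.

heading to target = atan2(5−-2, 1.5−3.5) = 1.8491
Δθ = wrap(1.8491 − 0.7854) = 1.0637; ω₁ = Δθ/dt₁ = 0.4255
distance = √((1.5−3.5)² + (5−-2)²) = 7.2801; v₂ = distance/dt₂ = 4.8534

ω₁ = 0.4255, v₂ = 4.8534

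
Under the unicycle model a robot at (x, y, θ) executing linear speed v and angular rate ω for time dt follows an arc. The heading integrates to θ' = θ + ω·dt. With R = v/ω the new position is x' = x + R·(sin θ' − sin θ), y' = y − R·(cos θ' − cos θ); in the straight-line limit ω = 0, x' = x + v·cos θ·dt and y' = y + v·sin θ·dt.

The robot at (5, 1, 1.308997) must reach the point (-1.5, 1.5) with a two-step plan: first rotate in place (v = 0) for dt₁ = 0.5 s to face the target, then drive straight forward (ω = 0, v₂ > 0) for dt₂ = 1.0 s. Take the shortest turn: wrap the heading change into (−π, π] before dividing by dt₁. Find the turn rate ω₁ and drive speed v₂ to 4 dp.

heading to target = atan2(1.5−1, -1.5−5) = 3.0648
Δθ = wrap(3.0648 − 1.3090) = 1.7558; ω₁ = Δθ/dt₁ = 3.5116
distance = √((-1.5−5)² + (1.5−1)²) = 6.5192; v₂ = distance/dt₂ = 6.5192

ω₁ = 3.5116, v₂ = 6.5192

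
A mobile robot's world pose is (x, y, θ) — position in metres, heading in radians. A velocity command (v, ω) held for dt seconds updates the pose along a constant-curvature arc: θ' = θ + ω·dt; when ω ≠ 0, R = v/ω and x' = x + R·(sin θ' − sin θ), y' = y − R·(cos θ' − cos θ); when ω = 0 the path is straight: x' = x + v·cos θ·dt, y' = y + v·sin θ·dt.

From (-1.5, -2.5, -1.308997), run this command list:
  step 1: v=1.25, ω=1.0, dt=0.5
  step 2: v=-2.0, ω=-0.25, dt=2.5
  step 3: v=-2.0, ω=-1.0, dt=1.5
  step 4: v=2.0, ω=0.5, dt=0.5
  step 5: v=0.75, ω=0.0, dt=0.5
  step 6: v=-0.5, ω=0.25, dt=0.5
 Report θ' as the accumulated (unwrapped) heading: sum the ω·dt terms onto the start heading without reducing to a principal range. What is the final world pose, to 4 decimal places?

step 1: θ'=-0.8090 (R=1.2500) → pose (-1.1971, -3.0393, -0.8090)
step 2: θ'=-1.4340 (R=8.0000) → pose (-3.3336, 1.3916, -1.4340)
step 3: θ'=-2.9340 (R=2.0000) → pose (-1.7645, 3.6214, -2.9340)
step 4: θ'=-2.6840 (R=4.0000) → pose (-2.7072, 3.2957, -2.6840)
step 5: θ'=-2.6840 (straight) → pose (-3.0436, 3.1300, -2.6840)
step 6: θ'=-2.5590 (R=-2.0000) → pose (-2.8268, 3.2542, -2.5590)

(-2.8268, 3.2542, -2.5590)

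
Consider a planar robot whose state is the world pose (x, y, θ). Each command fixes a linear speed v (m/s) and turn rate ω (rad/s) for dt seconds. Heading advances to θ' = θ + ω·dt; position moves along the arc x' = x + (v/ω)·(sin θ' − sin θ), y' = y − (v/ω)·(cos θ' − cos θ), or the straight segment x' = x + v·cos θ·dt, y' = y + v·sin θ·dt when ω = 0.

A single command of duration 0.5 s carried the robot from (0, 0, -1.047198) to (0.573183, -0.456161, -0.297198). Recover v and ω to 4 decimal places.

v = 1.5000, ω = 1.5000

Δθ = -0.297198 − -1.047198 = 0.750000
ω = Δθ/dt = 0.750000/0.5 = 1.5000
R = Δx/(sin θ' − sin θ) = 1.0000
v = R·ω = 1.0000·1.5000 = 1.5000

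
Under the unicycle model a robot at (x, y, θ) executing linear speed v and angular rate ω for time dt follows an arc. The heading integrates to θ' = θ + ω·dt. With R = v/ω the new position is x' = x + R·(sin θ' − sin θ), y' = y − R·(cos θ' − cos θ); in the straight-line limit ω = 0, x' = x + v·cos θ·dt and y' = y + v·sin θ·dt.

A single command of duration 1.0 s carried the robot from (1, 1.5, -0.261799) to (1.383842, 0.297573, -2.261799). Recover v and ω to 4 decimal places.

v = 1.5000, ω = -2.0000

Δθ = -2.261799 − -0.261799 = -2.000000
ω = Δθ/dt = -2.000000/1.0 = -2.0000
R = −Δy/(cos θ' − cos θ) = -0.7500
v = R·ω = -0.7500·-2.0000 = 1.5000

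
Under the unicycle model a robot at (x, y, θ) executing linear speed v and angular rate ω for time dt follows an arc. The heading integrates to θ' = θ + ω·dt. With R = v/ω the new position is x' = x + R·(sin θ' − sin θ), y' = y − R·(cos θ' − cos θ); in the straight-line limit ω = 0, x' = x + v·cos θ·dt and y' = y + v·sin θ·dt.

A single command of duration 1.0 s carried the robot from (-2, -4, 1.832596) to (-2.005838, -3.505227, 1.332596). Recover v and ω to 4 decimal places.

v = 0.5000, ω = -0.5000

Δθ = 1.332596 − 1.832596 = -0.500000
ω = Δθ/dt = -0.500000/1.0 = -0.5000
R = −Δy/(cos θ' − cos θ) = -1.0000
v = R·ω = -1.0000·-0.5000 = 0.5000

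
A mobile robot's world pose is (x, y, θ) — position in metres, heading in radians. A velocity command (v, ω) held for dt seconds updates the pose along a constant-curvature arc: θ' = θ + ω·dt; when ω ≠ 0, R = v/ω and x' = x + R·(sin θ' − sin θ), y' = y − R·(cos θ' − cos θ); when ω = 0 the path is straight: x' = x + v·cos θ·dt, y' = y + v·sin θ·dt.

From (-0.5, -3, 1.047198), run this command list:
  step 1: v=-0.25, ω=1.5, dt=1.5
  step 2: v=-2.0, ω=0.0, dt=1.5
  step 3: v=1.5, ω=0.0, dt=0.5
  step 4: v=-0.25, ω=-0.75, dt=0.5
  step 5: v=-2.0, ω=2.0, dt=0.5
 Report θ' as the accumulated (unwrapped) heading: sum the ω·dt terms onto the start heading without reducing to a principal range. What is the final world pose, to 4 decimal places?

(2.9385, -2.6377, 3.9222)

step 1: θ'=3.2972 (R=-0.1667) → pose (-0.3298, -3.2480, 3.2972)
step 2: θ'=3.2972 (straight) → pose (2.6339, -2.7831, 3.2972)
step 3: θ'=3.2972 (straight) → pose (1.8930, -2.8993, 3.2972)
step 4: θ'=2.9222 (R=0.3333) → pose (2.0172, -2.9032, 2.9222)
step 5: θ'=3.9222 (R=-1.0000) → pose (2.9385, -2.6377, 3.9222)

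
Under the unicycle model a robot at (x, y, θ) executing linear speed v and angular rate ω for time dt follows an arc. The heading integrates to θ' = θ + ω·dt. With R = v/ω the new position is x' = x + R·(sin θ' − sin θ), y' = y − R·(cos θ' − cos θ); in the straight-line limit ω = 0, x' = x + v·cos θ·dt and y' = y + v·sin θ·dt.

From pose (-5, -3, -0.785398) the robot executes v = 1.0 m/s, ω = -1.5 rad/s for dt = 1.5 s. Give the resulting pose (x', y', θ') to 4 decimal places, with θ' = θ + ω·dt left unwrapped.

(-5.4007, -4.1343, -3.0354)

θ' = -0.7854 + -1.5·1.5 = -3.0354
R = v/ω = 1.0/-1.5 = -0.6667
x' = -5 + -0.6667·(sin -3.0354 − sin -0.7854) = -5.4007
y' = -3 − -0.6667·(cos -3.0354 − cos -0.7854) = -4.1343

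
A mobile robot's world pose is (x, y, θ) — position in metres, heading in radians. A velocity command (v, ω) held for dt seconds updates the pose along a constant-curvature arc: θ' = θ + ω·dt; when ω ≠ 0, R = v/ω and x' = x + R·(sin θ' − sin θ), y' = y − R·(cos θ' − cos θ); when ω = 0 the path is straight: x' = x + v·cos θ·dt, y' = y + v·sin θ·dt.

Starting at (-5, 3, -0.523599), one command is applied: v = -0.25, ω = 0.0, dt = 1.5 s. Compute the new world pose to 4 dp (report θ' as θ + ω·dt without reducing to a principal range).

θ' = -0.5236 + 0.0·1.5 = -0.5236
ω = 0 → straight: x' = -5 + -0.25·cos(-0.5236)·1.5 = -5.3248
y' = 3 + -0.25·sin(-0.5236)·1.5 = 3.1875

(-5.3248, 3.1875, -0.5236)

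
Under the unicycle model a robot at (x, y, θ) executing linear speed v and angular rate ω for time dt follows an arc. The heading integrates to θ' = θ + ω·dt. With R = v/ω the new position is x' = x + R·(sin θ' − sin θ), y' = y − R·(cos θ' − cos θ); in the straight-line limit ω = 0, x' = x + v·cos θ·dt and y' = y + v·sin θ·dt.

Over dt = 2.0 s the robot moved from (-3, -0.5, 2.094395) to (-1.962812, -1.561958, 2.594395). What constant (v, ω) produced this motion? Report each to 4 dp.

v = -0.7500, ω = 0.2500

Δθ = 2.594395 − 2.094395 = 0.500000
ω = Δθ/dt = 0.500000/2.0 = 0.2500
R = −Δy/(cos θ' − cos θ) = -3.0000
v = R·ω = -3.0000·0.2500 = -0.7500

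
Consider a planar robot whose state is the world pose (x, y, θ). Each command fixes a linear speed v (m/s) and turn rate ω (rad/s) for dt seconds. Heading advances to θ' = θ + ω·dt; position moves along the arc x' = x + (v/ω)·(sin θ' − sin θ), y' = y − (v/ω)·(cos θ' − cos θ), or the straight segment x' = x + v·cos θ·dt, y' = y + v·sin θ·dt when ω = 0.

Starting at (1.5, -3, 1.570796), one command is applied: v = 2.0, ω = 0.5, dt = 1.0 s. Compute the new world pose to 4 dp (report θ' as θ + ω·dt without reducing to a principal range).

(1.0103, -1.0823, 2.0708)

θ' = 1.5708 + 0.5·1.0 = 2.0708
R = v/ω = 2.0/0.5 = 4.0000
x' = 1.5 + 4.0000·(sin 2.0708 − sin 1.5708) = 1.0103
y' = -3 − 4.0000·(cos 2.0708 − cos 1.5708) = -1.0823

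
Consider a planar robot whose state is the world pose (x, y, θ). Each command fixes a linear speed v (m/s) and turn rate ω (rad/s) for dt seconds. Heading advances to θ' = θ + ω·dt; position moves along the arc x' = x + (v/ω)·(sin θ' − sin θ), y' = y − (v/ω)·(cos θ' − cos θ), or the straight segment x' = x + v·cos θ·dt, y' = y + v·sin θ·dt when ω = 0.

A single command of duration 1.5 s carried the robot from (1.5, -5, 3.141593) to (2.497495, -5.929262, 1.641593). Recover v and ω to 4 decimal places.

Δθ = 1.641593 − 3.141593 = -1.500000
ω = Δθ/dt = -1.500000/1.5 = -1.0000
R = Δx/(sin θ' − sin θ) = 1.0000
v = R·ω = 1.0000·-1.0000 = -1.0000

v = -1.0000, ω = -1.0000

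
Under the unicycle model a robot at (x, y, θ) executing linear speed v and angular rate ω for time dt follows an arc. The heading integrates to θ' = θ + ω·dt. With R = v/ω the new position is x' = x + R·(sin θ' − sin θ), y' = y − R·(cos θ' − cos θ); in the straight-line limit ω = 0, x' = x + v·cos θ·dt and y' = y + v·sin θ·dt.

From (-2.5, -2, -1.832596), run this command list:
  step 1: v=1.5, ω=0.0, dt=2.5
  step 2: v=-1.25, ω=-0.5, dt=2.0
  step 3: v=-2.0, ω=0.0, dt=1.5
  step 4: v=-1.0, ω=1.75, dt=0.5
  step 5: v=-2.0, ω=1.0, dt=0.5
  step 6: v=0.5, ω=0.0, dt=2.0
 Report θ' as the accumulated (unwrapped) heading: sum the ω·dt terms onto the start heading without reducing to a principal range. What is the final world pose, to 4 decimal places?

(1.6453, -2.6598, -1.4576)

step 1: θ'=-1.8326 (straight) → pose (-3.4706, -5.6222, -1.8326)
step 2: θ'=-2.8326 (R=2.5000) → pose (-1.8160, -3.8877, -2.8326)
step 3: θ'=-2.8326 (straight) → pose (1.0419, -2.9754, -2.8326)
step 4: θ'=-1.9576 (R=-0.5714) → pose (1.3973, -2.6466, -1.9576)
step 5: θ'=-1.4576 (R=-2.0000) → pose (1.5323, -1.6662, -1.4576)
step 6: θ'=-1.4576 (straight) → pose (1.6453, -2.6598, -1.4576)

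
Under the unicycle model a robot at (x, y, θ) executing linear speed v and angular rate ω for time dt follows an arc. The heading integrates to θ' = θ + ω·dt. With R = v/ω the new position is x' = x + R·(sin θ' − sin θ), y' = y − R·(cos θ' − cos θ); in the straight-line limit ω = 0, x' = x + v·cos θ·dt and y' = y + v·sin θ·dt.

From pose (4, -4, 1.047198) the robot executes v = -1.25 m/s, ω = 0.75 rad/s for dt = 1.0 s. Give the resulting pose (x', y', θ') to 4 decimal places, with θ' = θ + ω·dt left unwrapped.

(3.8192, -5.2075, 1.7972)

θ' = 1.0472 + 0.75·1.0 = 1.7972
R = v/ω = -1.25/0.75 = -1.6667
x' = 4 + -1.6667·(sin 1.7972 − sin 1.0472) = 3.8192
y' = -4 − -1.6667·(cos 1.7972 − cos 1.0472) = -5.2075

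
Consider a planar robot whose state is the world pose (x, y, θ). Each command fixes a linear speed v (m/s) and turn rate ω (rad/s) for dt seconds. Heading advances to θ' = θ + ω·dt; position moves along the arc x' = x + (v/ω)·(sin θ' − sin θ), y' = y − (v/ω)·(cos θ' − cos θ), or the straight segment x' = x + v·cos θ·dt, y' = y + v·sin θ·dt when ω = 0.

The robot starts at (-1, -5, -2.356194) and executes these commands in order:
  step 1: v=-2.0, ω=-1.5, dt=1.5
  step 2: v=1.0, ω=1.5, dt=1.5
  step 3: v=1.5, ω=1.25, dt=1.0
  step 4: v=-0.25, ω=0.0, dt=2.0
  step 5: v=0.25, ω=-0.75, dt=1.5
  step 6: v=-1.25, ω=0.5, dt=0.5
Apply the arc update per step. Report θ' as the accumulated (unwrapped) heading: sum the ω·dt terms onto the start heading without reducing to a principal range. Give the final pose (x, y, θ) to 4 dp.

step 1: θ'=-4.6062 (R=1.3333) → pose (1.2686, -5.8015, -4.6062)
step 2: θ'=-2.3562 (R=0.6667) → pose (0.1343, -5.4007, -2.3562)
step 3: θ'=-1.1062 (R=1.2000) → pose (-0.0900, -6.7869, -1.1062)
step 4: θ'=-1.1062 (straight) → pose (-0.3140, -6.3399, -1.1062)
step 5: θ'=-2.2312 (R=-0.3333) → pose (-0.3487, -6.6938, -2.2312)
step 6: θ'=-1.9812 (R=-2.5000) → pose (-0.0307, -6.1576, -1.9812)

(-0.0307, -6.1576, -1.9812)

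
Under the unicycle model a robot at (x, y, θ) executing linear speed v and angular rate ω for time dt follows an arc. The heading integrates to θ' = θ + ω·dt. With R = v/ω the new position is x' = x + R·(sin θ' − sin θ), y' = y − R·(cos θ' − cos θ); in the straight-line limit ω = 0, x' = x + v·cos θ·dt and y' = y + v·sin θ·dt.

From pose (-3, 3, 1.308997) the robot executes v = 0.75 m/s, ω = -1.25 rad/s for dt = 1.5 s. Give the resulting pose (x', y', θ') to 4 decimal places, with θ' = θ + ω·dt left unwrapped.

θ' = 1.3090 + -1.25·1.5 = -0.5660
R = v/ω = 0.75/-1.25 = -0.6000
x' = -3 + -0.6000·(sin -0.5660 − sin 1.3090) = -2.0987
y' = 3 − -0.6000·(cos -0.5660 − cos 1.3090) = 3.3511

(-2.0987, 3.3511, -0.5660)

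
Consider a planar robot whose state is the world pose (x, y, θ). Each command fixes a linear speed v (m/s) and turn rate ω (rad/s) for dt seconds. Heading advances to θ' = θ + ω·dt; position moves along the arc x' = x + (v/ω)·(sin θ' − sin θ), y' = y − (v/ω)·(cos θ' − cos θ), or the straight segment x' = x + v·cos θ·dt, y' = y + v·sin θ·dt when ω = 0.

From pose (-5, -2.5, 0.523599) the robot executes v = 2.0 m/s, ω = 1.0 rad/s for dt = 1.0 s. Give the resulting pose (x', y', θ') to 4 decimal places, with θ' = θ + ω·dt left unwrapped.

(-4.0022, -0.8623, 1.5236)

θ' = 0.5236 + 1.0·1.0 = 1.5236
R = v/ω = 2.0/1.0 = 2.0000
x' = -5 + 2.0000·(sin 1.5236 − sin 0.5236) = -4.0022
y' = -2.5 − 2.0000·(cos 1.5236 − cos 0.5236) = -0.8623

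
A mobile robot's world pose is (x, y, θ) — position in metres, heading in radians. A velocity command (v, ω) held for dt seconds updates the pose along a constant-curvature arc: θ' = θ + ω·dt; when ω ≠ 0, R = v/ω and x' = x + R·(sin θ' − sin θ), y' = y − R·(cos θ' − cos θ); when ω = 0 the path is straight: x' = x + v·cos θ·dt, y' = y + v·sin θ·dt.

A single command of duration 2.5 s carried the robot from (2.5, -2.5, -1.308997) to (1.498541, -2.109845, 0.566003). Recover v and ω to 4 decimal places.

Δθ = 0.566003 − -1.308997 = 1.875000
ω = Δθ/dt = 1.875000/2.5 = 0.7500
R = Δx/(sin θ' − sin θ) = -0.6667
v = R·ω = -0.6667·0.7500 = -0.5000

v = -0.5000, ω = 0.7500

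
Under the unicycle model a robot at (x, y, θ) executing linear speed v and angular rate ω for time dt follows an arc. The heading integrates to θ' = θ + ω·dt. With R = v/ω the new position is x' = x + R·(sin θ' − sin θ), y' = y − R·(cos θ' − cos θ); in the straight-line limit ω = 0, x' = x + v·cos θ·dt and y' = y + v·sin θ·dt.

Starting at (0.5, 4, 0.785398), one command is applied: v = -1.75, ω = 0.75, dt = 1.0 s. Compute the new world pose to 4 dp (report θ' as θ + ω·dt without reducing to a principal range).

(-0.1820, 2.4327, 1.5354)

θ' = 0.7854 + 0.75·1.0 = 1.5354
R = v/ω = -1.75/0.75 = -2.3333
x' = 0.5 + -2.3333·(sin 1.5354 − sin 0.7854) = -0.1820
y' = 4 − -2.3333·(cos 1.5354 − cos 0.7854) = 2.4327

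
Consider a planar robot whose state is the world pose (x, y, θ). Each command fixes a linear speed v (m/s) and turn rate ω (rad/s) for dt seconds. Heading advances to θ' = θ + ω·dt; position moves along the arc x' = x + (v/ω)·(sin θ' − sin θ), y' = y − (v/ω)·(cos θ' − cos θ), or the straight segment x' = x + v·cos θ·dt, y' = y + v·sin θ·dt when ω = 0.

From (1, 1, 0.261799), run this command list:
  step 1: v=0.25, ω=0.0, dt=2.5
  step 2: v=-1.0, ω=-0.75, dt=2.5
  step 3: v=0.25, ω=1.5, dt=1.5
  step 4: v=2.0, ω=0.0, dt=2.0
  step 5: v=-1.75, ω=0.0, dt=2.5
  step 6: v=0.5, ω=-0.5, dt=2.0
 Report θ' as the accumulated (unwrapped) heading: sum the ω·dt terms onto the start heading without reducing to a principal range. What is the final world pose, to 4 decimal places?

step 1: θ'=0.2618 (straight) → pose (1.6037, 1.1618, 0.2618)
step 2: θ'=-1.6132 (R=1.3333) → pose (-0.0735, 2.5062, -1.6132)
step 3: θ'=0.6368 (R=0.1667) → pose (0.1921, 2.3651, 0.6368)
step 4: θ'=0.6368 (straight) → pose (3.4081, 4.7436, 0.6368)
step 5: θ'=0.6368 (straight) → pose (-0.1094, 2.1421, 0.6368)
step 6: θ'=-0.3632 (R=-1.0000) → pose (0.8405, 2.2729, -0.3632)

(0.8405, 2.2729, -0.3632)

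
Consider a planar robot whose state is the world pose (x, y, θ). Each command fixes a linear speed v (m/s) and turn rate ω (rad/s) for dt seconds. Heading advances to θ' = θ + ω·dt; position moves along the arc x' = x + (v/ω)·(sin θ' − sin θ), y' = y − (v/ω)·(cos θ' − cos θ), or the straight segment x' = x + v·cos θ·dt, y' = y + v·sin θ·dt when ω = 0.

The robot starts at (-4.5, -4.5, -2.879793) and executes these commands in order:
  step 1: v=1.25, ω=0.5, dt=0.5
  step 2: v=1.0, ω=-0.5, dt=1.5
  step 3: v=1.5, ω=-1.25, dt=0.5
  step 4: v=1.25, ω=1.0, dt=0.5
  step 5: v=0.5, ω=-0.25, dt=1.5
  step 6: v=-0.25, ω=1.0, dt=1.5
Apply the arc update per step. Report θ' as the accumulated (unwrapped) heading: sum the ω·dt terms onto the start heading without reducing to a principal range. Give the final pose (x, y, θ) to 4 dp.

step 1: θ'=-2.6298 (R=2.5000) → pose (-5.0773, -4.7352, -2.6298)
step 2: θ'=-3.3798 (R=-2.0000) → pose (-6.5287, -4.9350, -3.3798)
step 3: θ'=-4.0048 (R=-1.2000) → pose (-7.1575, -4.5488, -4.0048)
step 4: θ'=-3.5048 (R=1.2500) → pose (-7.6633, -4.1929, -3.5048)
step 5: θ'=-3.8798 (R=-2.0000) → pose (-8.2987, -3.8027, -3.8798)
step 6: θ'=-2.3798 (R=-0.2500) → pose (-7.9579, -3.7987, -2.3798)

(-7.9579, -3.7987, -2.3798)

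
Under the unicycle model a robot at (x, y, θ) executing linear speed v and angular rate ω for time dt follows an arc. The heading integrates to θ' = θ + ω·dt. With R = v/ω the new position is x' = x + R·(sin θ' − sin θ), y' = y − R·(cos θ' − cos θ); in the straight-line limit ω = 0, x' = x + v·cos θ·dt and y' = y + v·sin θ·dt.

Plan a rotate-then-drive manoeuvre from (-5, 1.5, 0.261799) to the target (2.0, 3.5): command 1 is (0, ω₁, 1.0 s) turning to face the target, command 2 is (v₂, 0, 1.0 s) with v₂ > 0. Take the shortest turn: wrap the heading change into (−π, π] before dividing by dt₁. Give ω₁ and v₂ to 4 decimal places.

heading to target = atan2(3.5−1.5, 2−-5) = 0.2783
Δθ = wrap(0.2783 − 0.2618) = 0.0165; ω₁ = Δθ/dt₁ = 0.0165
distance = √((2−-5)² + (3.5−1.5)²) = 7.2801; v₂ = distance/dt₂ = 7.2801

ω₁ = 0.0165, v₂ = 7.2801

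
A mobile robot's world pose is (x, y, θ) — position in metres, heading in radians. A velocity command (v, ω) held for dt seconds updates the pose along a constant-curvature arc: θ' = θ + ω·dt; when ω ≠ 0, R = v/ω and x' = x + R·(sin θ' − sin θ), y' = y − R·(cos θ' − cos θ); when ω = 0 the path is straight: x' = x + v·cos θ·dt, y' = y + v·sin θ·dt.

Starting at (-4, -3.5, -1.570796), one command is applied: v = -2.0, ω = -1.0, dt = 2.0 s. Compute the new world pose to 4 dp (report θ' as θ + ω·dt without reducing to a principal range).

θ' = -1.5708 + -1.0·2.0 = -3.5708
R = v/ω = -2.0/-1.0 = 2.0000
x' = -4 + 2.0000·(sin -3.5708 − sin -1.5708) = -1.1677
y' = -3.5 − 2.0000·(cos -3.5708 − cos -1.5708) = -1.6814

(-1.1677, -1.6814, -3.5708)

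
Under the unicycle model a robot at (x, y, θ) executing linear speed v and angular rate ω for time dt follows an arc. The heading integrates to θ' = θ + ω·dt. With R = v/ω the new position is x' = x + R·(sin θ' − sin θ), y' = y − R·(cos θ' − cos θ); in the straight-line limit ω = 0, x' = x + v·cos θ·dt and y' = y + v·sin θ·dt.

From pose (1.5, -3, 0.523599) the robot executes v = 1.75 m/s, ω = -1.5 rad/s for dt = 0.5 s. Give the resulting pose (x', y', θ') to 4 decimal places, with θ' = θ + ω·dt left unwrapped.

(2.3452, -2.8735, -0.2264)

θ' = 0.5236 + -1.5·0.5 = -0.2264
R = v/ω = 1.75/-1.5 = -1.1667
x' = 1.5 + -1.1667·(sin -0.2264 − sin 0.5236) = 2.3452
y' = -3 − -1.1667·(cos -0.2264 − cos 0.5236) = -2.8735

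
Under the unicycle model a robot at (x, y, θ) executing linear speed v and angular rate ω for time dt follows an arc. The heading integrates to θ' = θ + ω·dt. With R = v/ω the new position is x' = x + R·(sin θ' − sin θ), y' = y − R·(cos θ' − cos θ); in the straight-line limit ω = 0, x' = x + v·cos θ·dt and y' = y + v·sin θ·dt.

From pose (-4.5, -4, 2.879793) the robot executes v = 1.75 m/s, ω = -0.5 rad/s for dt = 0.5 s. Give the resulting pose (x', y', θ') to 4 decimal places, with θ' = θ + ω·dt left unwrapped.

(-5.3082, -3.6708, 2.6298)

θ' = 2.8798 + -0.5·0.5 = 2.6298
R = v/ω = 1.75/-0.5 = -3.5000
x' = -4.5 + -3.5000·(sin 2.6298 − sin 2.8798) = -5.3082
y' = -4 − -3.5000·(cos 2.6298 − cos 2.8798) = -3.6708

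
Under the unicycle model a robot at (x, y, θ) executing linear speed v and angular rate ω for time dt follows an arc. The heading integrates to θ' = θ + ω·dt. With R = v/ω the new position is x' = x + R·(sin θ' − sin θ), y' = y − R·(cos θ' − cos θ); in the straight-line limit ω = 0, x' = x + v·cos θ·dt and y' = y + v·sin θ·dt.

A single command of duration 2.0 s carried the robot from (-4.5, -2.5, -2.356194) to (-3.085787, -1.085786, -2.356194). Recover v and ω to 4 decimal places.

Δθ = -2.356194 − -2.356194 = 0.000000
ω = Δθ/dt = 0.000000/2.0 = 0.0000
ω = 0 → v = (Δx·cos θ + Δy·sin θ)/dt = -1.0000

v = -1.0000, ω = 0.0000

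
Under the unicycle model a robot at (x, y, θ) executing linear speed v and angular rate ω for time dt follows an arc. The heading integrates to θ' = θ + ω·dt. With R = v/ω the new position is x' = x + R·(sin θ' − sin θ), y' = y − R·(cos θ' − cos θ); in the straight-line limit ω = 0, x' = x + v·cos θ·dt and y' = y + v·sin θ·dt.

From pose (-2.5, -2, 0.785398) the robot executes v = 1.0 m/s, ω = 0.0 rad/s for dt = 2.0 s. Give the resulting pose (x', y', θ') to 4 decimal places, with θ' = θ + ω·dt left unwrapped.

(-1.0858, -0.5858, 0.7854)

θ' = 0.7854 + 0.0·2.0 = 0.7854
ω = 0 → straight: x' = -2.5 + 1.0·cos(0.7854)·2.0 = -1.0858
y' = -2 + 1.0·sin(0.7854)·2.0 = -0.5858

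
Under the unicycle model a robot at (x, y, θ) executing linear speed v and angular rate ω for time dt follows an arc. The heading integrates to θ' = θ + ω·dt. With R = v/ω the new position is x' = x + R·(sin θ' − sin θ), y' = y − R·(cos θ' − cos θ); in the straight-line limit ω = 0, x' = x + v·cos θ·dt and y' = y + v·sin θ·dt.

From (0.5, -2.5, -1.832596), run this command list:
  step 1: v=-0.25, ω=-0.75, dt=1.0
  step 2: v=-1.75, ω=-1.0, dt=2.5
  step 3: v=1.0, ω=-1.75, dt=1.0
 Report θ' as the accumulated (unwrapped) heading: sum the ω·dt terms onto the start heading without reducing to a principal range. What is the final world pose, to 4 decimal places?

(4.0358, -4.1399, -6.8326)

step 1: θ'=-2.5826 (R=0.3333) → pose (0.6452, -2.3037, -2.5826)
step 2: θ'=-5.0826 (R=1.7500) → pose (3.2047, -4.4205, -5.0826)
step 3: θ'=-6.8326 (R=-0.5714) → pose (4.0358, -4.1399, -6.8326)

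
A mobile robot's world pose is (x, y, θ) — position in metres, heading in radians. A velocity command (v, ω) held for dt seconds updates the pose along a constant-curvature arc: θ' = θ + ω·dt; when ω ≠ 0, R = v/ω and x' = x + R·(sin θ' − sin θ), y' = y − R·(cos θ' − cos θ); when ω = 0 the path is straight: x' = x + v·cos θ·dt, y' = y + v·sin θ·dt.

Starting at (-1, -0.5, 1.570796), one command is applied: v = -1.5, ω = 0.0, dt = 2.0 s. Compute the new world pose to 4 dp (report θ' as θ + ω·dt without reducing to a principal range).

(-1.0000, -3.5000, 1.5708)

θ' = 1.5708 + 0.0·2.0 = 1.5708
ω = 0 → straight: x' = -1 + -1.5·cos(1.5708)·2.0 = -1.0000
y' = -0.5 + -1.5·sin(1.5708)·2.0 = -3.5000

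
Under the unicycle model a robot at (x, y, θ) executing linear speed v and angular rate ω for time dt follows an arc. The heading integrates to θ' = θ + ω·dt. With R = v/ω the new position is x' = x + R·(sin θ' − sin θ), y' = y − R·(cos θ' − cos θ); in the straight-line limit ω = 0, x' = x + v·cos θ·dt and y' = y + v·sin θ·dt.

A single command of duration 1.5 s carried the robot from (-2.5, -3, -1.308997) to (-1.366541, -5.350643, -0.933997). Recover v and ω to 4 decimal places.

Δθ = -0.933997 − -1.308997 = 0.375000
ω = Δθ/dt = 0.375000/1.5 = 0.2500
R = −Δy/(cos θ' − cos θ) = 7.0000
v = R·ω = 7.0000·0.2500 = 1.7500

v = 1.7500, ω = 0.2500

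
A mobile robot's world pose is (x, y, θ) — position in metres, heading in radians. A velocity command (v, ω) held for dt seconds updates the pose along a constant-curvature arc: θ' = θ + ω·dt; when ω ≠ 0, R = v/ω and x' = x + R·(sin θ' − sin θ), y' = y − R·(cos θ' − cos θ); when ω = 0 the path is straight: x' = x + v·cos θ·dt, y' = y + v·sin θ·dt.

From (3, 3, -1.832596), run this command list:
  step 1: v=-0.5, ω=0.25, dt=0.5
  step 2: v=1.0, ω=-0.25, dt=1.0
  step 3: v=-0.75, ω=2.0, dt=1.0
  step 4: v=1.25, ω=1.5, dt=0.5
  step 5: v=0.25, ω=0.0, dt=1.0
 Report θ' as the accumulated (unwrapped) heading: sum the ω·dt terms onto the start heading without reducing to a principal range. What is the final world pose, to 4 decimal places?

(3.1617, 3.2231, 0.7924)

step 1: θ'=-1.7076 (R=-2.0000) → pose (3.0495, 3.2449, -1.7076)
step 2: θ'=-1.9576 (R=-4.0000) → pose (2.7913, 2.2815, -1.9576)
step 3: θ'=0.0424 (R=-0.3750) → pose (2.4281, 2.7976, 0.0424)
step 4: θ'=0.7924 (R=0.8333) → pose (2.9862, 3.0451, 0.7924)
step 5: θ'=0.7924 (straight) → pose (3.1617, 3.2231, 0.7924)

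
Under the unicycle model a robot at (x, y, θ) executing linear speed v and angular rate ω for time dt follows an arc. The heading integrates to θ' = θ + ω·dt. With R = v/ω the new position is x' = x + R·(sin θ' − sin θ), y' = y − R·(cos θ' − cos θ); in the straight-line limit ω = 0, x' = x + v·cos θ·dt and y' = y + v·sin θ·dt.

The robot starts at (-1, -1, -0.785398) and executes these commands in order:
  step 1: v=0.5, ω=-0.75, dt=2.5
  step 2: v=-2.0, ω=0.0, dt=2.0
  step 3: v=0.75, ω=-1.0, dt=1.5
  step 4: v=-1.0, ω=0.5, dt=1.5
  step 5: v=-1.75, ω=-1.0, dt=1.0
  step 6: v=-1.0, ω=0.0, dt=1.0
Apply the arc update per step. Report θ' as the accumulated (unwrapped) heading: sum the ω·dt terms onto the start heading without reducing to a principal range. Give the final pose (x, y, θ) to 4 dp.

step 1: θ'=-2.6604 (R=-0.6667) → pose (-1.1628, -2.0624, -2.6604)
step 2: θ'=-2.6604 (straight) → pose (2.3829, -0.2110, -2.6604)
step 3: θ'=-4.1604 (R=-0.7500) → pose (1.3972, 0.0605, -4.1604)
step 4: θ'=-3.4104 (R=-2.0000) → pose (2.5690, -0.8189, -3.4104)
step 5: θ'=-4.4104 (R=1.7500) → pose (3.7750, -1.9855, -4.4104)
step 6: θ'=-4.4104 (straight) → pose (4.0725, -2.9403, -4.4104)

(4.0725, -2.9403, -4.4104)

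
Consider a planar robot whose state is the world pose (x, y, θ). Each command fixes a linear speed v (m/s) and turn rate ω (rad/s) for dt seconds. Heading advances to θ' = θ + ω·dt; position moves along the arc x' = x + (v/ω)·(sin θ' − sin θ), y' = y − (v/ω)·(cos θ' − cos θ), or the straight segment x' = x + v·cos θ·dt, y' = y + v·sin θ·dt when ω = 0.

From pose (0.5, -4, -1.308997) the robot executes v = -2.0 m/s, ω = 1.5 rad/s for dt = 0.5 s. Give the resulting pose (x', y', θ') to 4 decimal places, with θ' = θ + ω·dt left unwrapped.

θ' = -1.3090 + 1.5·0.5 = -0.5590
R = v/ω = -2.0/1.5 = -1.3333
x' = 0.5 + -1.3333·(sin -0.5590 − sin -1.3090) = -0.0808
y' = -4 − -1.3333·(cos -0.5590 − cos -1.3090) = -3.2147

(-0.0808, -3.2147, -0.5590)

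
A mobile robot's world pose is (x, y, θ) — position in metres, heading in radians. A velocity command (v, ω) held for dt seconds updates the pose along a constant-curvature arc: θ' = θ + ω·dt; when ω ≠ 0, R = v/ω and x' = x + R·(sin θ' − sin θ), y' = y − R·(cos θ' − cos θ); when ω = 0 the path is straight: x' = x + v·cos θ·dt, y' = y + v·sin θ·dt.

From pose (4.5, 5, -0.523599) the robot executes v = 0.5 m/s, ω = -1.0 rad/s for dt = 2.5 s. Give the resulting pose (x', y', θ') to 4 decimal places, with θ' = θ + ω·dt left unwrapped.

(4.3089, 4.0705, -3.0236)

θ' = -0.5236 + -1.0·2.5 = -3.0236
R = v/ω = 0.5/-1.0 = -0.5000
x' = 4.5 + -0.5000·(sin -3.0236 − sin -0.5236) = 4.3089
y' = 5 − -0.5000·(cos -3.0236 − cos -0.5236) = 4.0705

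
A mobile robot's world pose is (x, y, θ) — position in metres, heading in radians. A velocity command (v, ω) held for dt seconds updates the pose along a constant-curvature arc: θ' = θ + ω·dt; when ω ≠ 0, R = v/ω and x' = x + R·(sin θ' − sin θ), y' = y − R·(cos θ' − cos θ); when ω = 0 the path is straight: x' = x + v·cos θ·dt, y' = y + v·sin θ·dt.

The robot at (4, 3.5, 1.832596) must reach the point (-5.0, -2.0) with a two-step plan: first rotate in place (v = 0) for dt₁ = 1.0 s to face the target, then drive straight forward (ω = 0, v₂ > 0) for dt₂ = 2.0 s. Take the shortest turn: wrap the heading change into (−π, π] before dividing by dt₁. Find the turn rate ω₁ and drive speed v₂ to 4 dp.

heading to target = atan2(-2−3.5, -5−4) = -2.5930
Δθ = wrap(-2.5930 − 1.8326) = 1.8575; ω₁ = Δθ/dt₁ = 1.8575
distance = √((-5−4)² + (-2−3.5)²) = 10.5475; v₂ = distance/dt₂ = 5.2738

ω₁ = 1.8575, v₂ = 5.2738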